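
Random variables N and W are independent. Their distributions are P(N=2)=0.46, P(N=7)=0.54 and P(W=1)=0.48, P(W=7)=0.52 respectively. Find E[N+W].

E[N+W] = Σ_n Σ_w (n+w) · P(N=n)P(W=w)
 = 3·0.2208 + 9·0.2392 + 8·0.2592 + 14·0.2808
 = 0.6624 + 2.1528 + 2.0736 + 3.9312
 = 8.82

8.82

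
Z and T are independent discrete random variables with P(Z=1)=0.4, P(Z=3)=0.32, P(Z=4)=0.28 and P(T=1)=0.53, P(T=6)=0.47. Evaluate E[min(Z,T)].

E[min(Z,T)] = Σ_z Σ_t min(z,t) · P(Z=z)P(T=t)
 = 1·0.212 + 1·0.188 + 1·0.1696 + 3·0.1504 + 1·0.1484 + 4·0.1316
 = 0.212 + 0.188 + 0.1696 + 0.4512 + 0.1484 + 0.5264
 = 1.6956

1.6956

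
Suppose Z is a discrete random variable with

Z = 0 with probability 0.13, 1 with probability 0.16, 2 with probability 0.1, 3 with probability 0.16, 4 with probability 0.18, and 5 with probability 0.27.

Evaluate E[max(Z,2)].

3.33

E[max(Z,2)] = Σ max(z,2)·P(Z=z)
 = 2·0.13 + 2·0.16 + 2·0.1 + 3·0.16 + 4·0.18 + 5·0.27
 = 0.26 + 0.32 + 0.2 + 0.48 + 0.72 + 1.35
 = 3.33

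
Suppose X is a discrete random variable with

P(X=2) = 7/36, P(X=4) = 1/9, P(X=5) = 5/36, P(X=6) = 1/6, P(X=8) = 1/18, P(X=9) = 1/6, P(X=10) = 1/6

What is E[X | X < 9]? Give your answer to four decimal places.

P(X < 9) = 7/36 + 1/9 + 5/36 + 1/6 + 1/18 = 2/3.
E[X | X < 9] = [2·7/36 + 4·1/9 + 5·5/36 + 6·1/6 + 8·1/18] / (2/3)
 = 107/36 / (2/3)
 = 107/24

4.4583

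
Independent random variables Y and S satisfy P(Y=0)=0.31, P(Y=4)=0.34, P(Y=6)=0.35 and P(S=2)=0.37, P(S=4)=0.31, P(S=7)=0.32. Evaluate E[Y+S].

7.68

E[Y+S] = Σ_y Σ_s (y+s) · P(Y=y)P(S=s)
 = 2·0.1147 + 4·0.0961 + 7·0.0992 + 6·0.1258 + 8·0.1054 + 11·0.1088 + 8·0.1295 + 10·0.1085 + 13·0.112
 = 0.2294 + 0.3844 + 0.6944 + 0.7548 + 0.8432 + 1.1968 + 1.036 + 1.085 + 1.456
 = 7.68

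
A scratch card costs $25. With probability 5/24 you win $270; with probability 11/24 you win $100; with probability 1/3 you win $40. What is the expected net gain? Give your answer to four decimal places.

90.4167

E[payout] = 270·5/24 + 100·11/24 + 40·1/3
 = 225/4 + 275/6 + 40/3
 = 1385/12
Net = 1385/12 - 25 = 1085/12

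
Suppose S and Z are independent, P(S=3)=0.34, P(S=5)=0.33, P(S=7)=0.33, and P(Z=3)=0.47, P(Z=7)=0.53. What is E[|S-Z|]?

E[|S-Z|] = Σ_s Σ_z |s-z| · P(S=s)P(Z=z)
 = 0·0.1598 + 4·0.1802 + 2·0.1551 + 2·0.1749 + 4·0.1551 + 0·0.1749
 = 0 + 0.7208 + 0.3102 + 0.3498 + 0.6204 + 0
 = 2.0012

2.0012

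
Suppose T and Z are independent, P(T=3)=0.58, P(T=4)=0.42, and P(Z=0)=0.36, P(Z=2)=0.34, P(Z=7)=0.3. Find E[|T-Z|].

E[|T-Z|] = Σ_t Σ_z |t-z| · P(T=t)P(Z=z)
 = 3·0.2088 + 1·0.1972 + 4·0.174 + 4·0.1512 + 2·0.1428 + 3·0.126
 = 0.6264 + 0.1972 + 0.696 + 0.6048 + 0.2856 + 0.378
 = 2.788

2.788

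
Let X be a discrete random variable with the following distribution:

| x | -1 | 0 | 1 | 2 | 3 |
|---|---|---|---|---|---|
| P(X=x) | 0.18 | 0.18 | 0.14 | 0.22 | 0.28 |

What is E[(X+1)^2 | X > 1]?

P(X > 1) = 0.22 + 0.28 = 0.5.
E[(X+1)^2 | X > 1] = [9·0.22 + 16·0.28] / 0.5
 = 6.46 / 0.5
 = 323/25

12.92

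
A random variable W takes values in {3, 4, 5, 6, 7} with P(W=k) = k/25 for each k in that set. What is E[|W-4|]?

E[|W-4|] = Σ |w-4|·P(W=w)
 = 1·3/25 + 0·4/25 + 1·1/5 + 2·6/25 + 3·7/25
 = 3/25 + 0 + 1/5 + 12/25 + 21/25
 = 41/25

1.64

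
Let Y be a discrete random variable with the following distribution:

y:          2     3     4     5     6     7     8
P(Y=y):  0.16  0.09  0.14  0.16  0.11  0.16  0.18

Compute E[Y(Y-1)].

E[Y(Y-1)] = Σ y(y-1)·P(Y=y)
 = 2·0.16 + 6·0.09 + 12·0.14 + 20·0.16 + 30·0.11 + 42·0.16 + 56·0.18
 = 0.32 + 0.54 + 1.68 + 3.2 + 3.3 + 6.72 + 10.08
 = 25.84

25.84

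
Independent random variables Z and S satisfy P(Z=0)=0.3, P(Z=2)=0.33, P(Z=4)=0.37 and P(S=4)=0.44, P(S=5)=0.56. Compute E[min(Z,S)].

E[min(Z,S)] = Σ_z Σ_s min(z,s) · P(Z=z)P(S=s)
 = 0·0.132 + 0·0.168 + 2·0.1452 + 2·0.1848 + 4·0.1628 + 4·0.2072
 = 0 + 0 + 0.2904 + 0.3696 + 0.6512 + 0.8288
 = 2.14

2.14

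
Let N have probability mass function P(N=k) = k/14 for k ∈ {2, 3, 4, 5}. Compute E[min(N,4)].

E[min(N,4)] = Σ min(n,4)·P(N=n)
 = 2·1/7 + 3·3/14 + 4·2/7 + 4·5/14
 = 2/7 + 9/14 + 8/7 + 10/7
 = 7/2

3.5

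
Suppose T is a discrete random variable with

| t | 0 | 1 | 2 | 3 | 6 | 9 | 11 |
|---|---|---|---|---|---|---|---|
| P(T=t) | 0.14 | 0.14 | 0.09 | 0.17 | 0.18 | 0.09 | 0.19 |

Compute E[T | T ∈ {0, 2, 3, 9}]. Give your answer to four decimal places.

P(T ∈ {0, 2, 3, 9}) = 0.14 + 0.09 + 0.17 + 0.09 = 0.49.
E[T | T ∈ {0, 2, 3, 9}] = [0·0.14 + 2·0.09 + 3·0.17 + 9·0.09] / 0.49
 = 1.5 / 0.49
 = 150/49

3.0612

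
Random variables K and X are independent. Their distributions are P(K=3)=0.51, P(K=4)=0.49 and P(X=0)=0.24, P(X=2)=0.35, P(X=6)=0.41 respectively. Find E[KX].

E[KX] = Σ_k Σ_x kx · P(K=k)P(X=x)
 = 0·0.1224 + 6·0.1785 + 18·0.2091 + 0·0.1176 + 8·0.1715 + 24·0.2009
 = 0 + 1.071 + 3.7638 + 0 + 1.372 + 4.8216
 = 11.0284

11.0284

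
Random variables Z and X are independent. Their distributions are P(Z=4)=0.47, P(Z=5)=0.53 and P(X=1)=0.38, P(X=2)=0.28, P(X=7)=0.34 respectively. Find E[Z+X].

7.85

E[Z+X] = Σ_z Σ_x (z+x) · P(Z=z)P(X=x)
 = 5·0.1786 + 6·0.1316 + 11·0.1598 + 6·0.2014 + 7·0.1484 + 12·0.1802
 = 0.893 + 0.7896 + 1.7578 + 1.2084 + 1.0388 + 2.1624
 = 7.85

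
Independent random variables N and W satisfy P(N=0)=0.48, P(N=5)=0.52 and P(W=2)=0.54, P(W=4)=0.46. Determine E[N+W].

5.52

E[N+W] = Σ_n Σ_w (n+w) · P(N=n)P(W=w)
 = 2·0.2592 + 4·0.2208 + 7·0.2808 + 9·0.2392
 = 0.5184 + 0.8832 + 1.9656 + 2.1528
 = 5.52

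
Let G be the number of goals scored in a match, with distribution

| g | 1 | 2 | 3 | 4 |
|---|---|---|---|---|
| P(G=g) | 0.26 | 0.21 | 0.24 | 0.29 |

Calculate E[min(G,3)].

2.27

E[min(G,3)] = Σ min(g,3)·P(G=g)
 = 1·0.26 + 2·0.21 + 3·0.24 + 3·0.29
 = 0.26 + 0.42 + 0.72 + 0.87
 = 2.27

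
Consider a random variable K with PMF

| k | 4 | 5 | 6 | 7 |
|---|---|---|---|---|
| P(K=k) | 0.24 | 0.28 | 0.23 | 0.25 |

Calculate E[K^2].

31.37

E[K^2] = Σ k^2·P(K=k)
 = 16·0.24 + 25·0.28 + 36·0.23 + 49·0.25
 = 3.84 + 7 + 8.28 + 12.25
 = 31.37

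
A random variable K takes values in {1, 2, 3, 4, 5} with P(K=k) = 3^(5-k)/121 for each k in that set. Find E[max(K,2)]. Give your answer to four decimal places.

2.1488

E[max(K,2)] = Σ max(k,2)·P(K=k)
 = 2·81/121 + 2·27/121 + 3·9/121 + 4·3/121 + 5·1/121
 = 162/121 + 54/121 + 27/121 + 12/121 + 5/121
 = 260/121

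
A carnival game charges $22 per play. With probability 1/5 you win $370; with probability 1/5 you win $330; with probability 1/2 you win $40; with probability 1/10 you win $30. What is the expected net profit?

E[payout] = 370·1/5 + 330·1/5 + 40·1/2 + 30·1/10
 = 74 + 66 + 20 + 3
 = 163
Net = 163 - 22 = 141

141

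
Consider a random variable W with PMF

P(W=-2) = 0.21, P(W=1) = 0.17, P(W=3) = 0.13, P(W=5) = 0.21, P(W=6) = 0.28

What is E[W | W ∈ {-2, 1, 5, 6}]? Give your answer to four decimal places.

P(W ∈ {-2, 1, 5, 6}) = 0.21 + 0.17 + 0.21 + 0.28 = 0.87.
E[W | W ∈ {-2, 1, 5, 6}] = [(-2)·0.21 + 1·0.17 + 5·0.21 + 6·0.28] / 0.87
 = 2.48 / 0.87
 = 248/87

2.8506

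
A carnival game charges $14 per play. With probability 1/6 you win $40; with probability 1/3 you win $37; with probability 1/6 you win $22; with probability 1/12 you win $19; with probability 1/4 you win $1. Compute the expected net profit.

E[payout] = 40·1/6 + 37·1/3 + 22·1/6 + 19·1/12 + 1·1/4
 = 20/3 + 37/3 + 11/3 + 19/12 + 1/4
 = 49/2
Net = 49/2 - 14 = 21/2

10.5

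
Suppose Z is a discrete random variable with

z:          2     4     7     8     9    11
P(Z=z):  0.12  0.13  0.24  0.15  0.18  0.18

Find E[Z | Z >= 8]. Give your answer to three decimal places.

9.412

P(Z >= 8) = 0.15 + 0.18 + 0.18 = 0.51.
E[Z | Z >= 8] = [8·0.15 + 9·0.18 + 11·0.18] / 0.51
 = 4.8 / 0.51
 = 160/17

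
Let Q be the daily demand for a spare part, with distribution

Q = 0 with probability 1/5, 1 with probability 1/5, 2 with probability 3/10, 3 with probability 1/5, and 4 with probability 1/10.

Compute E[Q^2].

4.8

E[Q^2] = Σ q^2·P(Q=q)
 = 0·1/5 + 1·1/5 + 4·3/10 + 9·1/5 + 16·1/10
 = 0 + 1/5 + 6/5 + 9/5 + 8/5
 = 24/5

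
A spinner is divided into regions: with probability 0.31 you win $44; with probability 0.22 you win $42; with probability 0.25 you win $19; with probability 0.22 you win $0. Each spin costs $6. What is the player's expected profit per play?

E[payout] = 44·0.31 + 42·0.22 + 19·0.25 + 0·0.22
 = 13.64 + 9.24 + 4.75 + 0
 = 27.63
Net = 27.63 - 6 = 21.63

21.63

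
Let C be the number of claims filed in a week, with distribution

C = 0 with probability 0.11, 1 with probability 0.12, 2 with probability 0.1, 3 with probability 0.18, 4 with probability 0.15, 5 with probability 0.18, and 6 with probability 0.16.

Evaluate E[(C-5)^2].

6.6

E[(C-5)^2] = Σ (c-5)^2·P(C=c)
 = 25·0.11 + 16·0.12 + 9·0.1 + 4·0.18 + 1·0.15 + 0·0.18 + 1·0.16
 = 2.75 + 1.92 + 0.9 + 0.72 + 0.15 + 0 + 0.16
 = 6.6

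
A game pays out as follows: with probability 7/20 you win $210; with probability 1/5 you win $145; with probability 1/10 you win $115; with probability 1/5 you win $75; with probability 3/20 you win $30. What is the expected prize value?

133.5

E[payout] = 210·7/20 + 145·1/5 + 115·1/10 + 75·1/5 + 30·3/20
 = 147/2 + 29 + 23/2 + 15 + 9/2
 = 267/2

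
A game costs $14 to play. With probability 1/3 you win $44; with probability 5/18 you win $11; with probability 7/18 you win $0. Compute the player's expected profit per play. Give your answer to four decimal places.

E[payout] = 44·1/3 + 11·5/18 + 0·7/18
 = 44/3 + 55/18 + 0
 = 319/18
Net = 319/18 - 14 = 67/18

3.7222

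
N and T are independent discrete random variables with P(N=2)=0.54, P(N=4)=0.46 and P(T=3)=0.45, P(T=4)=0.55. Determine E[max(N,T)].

3.757

E[max(N,T)] = Σ_n Σ_t max(n,t) · P(N=n)P(T=t)
 = 3·0.243 + 4·0.297 + 4·0.207 + 4·0.253
 = 0.729 + 1.188 + 0.828 + 1.012
 = 3.757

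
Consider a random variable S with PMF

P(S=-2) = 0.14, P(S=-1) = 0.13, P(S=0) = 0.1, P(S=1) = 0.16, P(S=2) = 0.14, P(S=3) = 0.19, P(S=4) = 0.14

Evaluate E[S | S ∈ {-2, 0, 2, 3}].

P(S ∈ {-2, 0, 2, 3}) = 0.14 + 0.1 + 0.14 + 0.19 = 0.57.
E[S | S ∈ {-2, 0, 2, 3}] = [(-2)·0.14 + 0·0.1 + 2·0.14 + 3·0.19] / 0.57
 = 0.57 / 0.57
 = 1

1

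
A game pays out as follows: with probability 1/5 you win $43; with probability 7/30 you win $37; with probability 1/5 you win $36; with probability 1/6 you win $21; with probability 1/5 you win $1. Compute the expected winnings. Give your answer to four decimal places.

28.1333

E[payout] = 43·1/5 + 37·7/30 + 36·1/5 + 21·1/6 + 1·1/5
 = 43/5 + 259/30 + 36/5 + 7/2 + 1/5
 = 422/15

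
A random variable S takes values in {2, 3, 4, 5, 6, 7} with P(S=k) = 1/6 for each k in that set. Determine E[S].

E[S] = Σ s·P(S=s)
 = 2·1/6 + 3·1/6 + 4·1/6 + 5·1/6 + 6·1/6 + 7·1/6
 = 1/3 + 1/2 + 2/3 + 5/6 + 1 + 7/6
 = 9/2

4.5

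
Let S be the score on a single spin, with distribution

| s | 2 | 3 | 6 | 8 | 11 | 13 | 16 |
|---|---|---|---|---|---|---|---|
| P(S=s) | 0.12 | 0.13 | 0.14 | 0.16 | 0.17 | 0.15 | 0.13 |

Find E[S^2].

E[S^2] = Σ s^2·P(S=s)
 = 4·0.12 + 9·0.13 + 36·0.14 + 64·0.16 + 121·0.17 + 169·0.15 + 256·0.13
 = 0.48 + 1.17 + 5.04 + 10.24 + 20.57 + 25.35 + 33.28
 = 96.13

96.13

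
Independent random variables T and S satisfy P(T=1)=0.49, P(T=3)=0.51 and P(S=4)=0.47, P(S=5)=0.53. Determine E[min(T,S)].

E[min(T,S)] = Σ_t Σ_s min(t,s) · P(T=t)P(S=s)
 = 1·0.2303 + 1·0.2597 + 3·0.2397 + 3·0.2703
 = 0.2303 + 0.2597 + 0.7191 + 0.8109
 = 2.02

2.02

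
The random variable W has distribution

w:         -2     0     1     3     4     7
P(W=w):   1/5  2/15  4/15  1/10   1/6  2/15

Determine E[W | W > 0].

P(W > 0) = 4/15 + 1/10 + 1/6 + 2/15 = 2/3.
E[W | W > 0] = [1·4/15 + 3·1/10 + 4·1/6 + 7·2/15] / (2/3)
 = 13/6 / (2/3)
 = 13/4

3.25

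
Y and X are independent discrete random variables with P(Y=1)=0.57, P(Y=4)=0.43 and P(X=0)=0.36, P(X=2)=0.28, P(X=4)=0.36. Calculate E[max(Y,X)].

3.0652

E[max(Y,X)] = Σ_y Σ_x max(y,x) · P(Y=y)P(X=x)
 = 1·0.2052 + 2·0.1596 + 4·0.2052 + 4·0.1548 + 4·0.1204 + 4·0.1548
 = 0.2052 + 0.3192 + 0.8208 + 0.6192 + 0.4816 + 0.6192
 = 3.0652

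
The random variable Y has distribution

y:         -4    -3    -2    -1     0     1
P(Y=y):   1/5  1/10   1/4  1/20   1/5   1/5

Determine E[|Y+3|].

E[|Y+3|] = Σ |y+3|·P(Y=y)
 = 1·1/5 + 0·1/10 + 1·1/4 + 2·1/20 + 3·1/5 + 4·1/5
 = 1/5 + 0 + 1/4 + 1/10 + 3/5 + 4/5
 = 39/20

1.95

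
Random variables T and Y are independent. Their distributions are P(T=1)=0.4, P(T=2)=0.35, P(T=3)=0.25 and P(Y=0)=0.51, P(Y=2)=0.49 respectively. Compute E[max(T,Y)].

2.046

E[max(T,Y)] = Σ_t Σ_y max(t,y) · P(T=t)P(Y=y)
 = 1·0.204 + 2·0.196 + 2·0.1785 + 2·0.1715 + 3·0.1275 + 3·0.1225
 = 0.204 + 0.392 + 0.357 + 0.343 + 0.3825 + 0.3675
 = 2.046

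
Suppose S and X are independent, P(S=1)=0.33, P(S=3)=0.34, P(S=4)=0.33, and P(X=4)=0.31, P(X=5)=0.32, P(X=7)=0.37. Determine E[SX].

14.4981

E[SX] = Σ_s Σ_x sx · P(S=s)P(X=x)
 = 4·0.1023 + 5·0.1056 + 7·0.1221 + 12·0.1054 + 15·0.1088 + 21·0.1258 + 16·0.1023 + 20·0.1056 + 28·0.1221
 = 0.4092 + 0.528 + 0.8547 + 1.2648 + 1.632 + 2.6418 + 1.6368 + 2.112 + 3.4188
 = 14.4981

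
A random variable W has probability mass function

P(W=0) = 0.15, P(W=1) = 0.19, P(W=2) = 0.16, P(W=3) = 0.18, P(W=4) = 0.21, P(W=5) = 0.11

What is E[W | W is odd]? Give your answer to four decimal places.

P(W is odd) = 0.19 + 0.18 + 0.11 = 0.48.
E[W | W is odd] = [1·0.19 + 3·0.18 + 5·0.11] / 0.48
 = 1.28 / 0.48
 = 8/3

2.6667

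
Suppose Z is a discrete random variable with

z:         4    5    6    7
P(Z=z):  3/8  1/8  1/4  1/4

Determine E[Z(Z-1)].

E[Z(Z-1)] = Σ z(z-1)·P(Z=z)
 = 12·3/8 + 20·1/8 + 30·1/4 + 42·1/4
 = 9/2 + 5/2 + 15/2 + 21/2
 = 25

25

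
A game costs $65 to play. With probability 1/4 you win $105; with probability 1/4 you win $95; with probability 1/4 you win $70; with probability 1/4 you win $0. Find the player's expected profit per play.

2.5

E[payout] = 105·1/4 + 95·1/4 + 70·1/4 + 0·1/4
 = 105/4 + 95/4 + 35/2 + 0
 = 135/2
Net = 135/2 - 65 = 5/2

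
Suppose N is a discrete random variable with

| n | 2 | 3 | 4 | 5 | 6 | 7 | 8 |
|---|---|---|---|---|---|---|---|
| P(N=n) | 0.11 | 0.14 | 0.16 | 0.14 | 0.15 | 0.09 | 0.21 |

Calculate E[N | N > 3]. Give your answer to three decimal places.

P(N > 3) = 0.16 + 0.14 + 0.15 + 0.09 + 0.21 = 0.75.
E[N | N > 3] = [4·0.16 + 5·0.14 + 6·0.15 + 7·0.09 + 8·0.21] / 0.75
 = 4.55 / 0.75
 = 91/15

6.067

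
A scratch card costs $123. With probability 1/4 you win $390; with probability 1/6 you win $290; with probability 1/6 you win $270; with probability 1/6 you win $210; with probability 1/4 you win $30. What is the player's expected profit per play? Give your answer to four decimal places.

E[payout] = 390·1/4 + 290·1/6 + 270·1/6 + 210·1/6 + 30·1/4
 = 195/2 + 145/3 + 45 + 35 + 15/2
 = 700/3
Net = 700/3 - 123 = 331/3

110.3333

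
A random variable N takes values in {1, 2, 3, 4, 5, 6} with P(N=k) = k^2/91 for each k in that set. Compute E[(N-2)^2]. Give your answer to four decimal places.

E[(N-2)^2] = Σ (n-2)^2·P(N=n)
 = 1·1/91 + 0·4/91 + 1·9/91 + 4·16/91 + 9·25/91 + 16·36/91
 = 1/91 + 0 + 9/91 + 64/91 + 225/91 + 576/91
 = 125/13

9.6154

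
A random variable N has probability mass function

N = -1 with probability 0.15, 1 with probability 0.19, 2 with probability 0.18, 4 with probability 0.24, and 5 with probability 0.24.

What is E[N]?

E[N] = Σ n·P(N=n)
 = (-1)·0.15 + 1·0.19 + 2·0.18 + 4·0.24 + 5·0.24
 = (-0.15) + 0.19 + 0.36 + 0.96 + 1.2
 = 2.56

2.56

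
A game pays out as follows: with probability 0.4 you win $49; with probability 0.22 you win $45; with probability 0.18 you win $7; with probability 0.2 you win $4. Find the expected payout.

31.56

E[payout] = 49·0.4 + 45·0.22 + 7·0.18 + 4·0.2
 = 19.6 + 9.9 + 1.26 + 0.8
 = 31.56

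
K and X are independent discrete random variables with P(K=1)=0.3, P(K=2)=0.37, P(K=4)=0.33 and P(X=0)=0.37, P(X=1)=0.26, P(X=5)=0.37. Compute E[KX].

E[KX] = Σ_k Σ_x kx · P(K=k)P(X=x)
 = 0·0.111 + 1·0.078 + 5·0.111 + 0·0.1369 + 2·0.0962 + 10·0.1369 + 0·0.1221 + 4·0.0858 + 20·0.1221
 = 0 + 0.078 + 0.555 + 0 + 0.1924 + 1.369 + 0 + 0.3432 + 2.442
 = 4.9796

4.9796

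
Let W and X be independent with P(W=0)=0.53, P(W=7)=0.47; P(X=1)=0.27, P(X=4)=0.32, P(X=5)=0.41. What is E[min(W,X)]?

E[min(W,X)] = Σ_w Σ_x min(w,x) · P(W=w)P(X=x)
 = 0·0.1431 + 0·0.1696 + 0·0.2173 + 1·0.1269 + 4·0.1504 + 5·0.1927
 = 0 + 0 + 0 + 0.1269 + 0.6016 + 0.9635
 = 1.692

1.692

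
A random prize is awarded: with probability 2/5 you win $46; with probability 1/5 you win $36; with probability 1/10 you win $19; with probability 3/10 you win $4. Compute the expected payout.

28.7

E[payout] = 46·2/5 + 36·1/5 + 19·1/10 + 4·3/10
 = 92/5 + 36/5 + 19/10 + 6/5
 = 287/10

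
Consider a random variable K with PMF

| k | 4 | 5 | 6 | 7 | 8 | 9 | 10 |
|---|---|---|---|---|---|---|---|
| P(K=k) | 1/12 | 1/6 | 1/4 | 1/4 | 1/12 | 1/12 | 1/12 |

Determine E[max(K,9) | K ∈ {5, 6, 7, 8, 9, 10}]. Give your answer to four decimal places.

P(K ∈ {5, 6, 7, 8, 9, 10}) = 1/6 + 1/4 + 1/4 + 1/12 + 1/12 + 1/12 = 11/12.
E[max(K,9) | K ∈ {5, 6, 7, 8, 9, 10}] = [9·1/6 + 9·1/4 + 9·1/4 + 9·1/12 + 9·1/12 + 10·1/12] / (11/12)
 = 25/3 / (11/12)
 = 100/11

9.0909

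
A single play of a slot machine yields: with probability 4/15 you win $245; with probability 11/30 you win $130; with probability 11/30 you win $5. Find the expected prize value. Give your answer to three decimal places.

E[payout] = 245·4/15 + 130·11/30 + 5·11/30
 = 196/3 + 143/3 + 11/6
 = 689/6

114.833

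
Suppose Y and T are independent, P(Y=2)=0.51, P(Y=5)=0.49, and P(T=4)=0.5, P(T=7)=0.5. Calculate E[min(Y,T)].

E[min(Y,T)] = Σ_y Σ_t min(y,t) · P(Y=y)P(T=t)
 = 2·0.255 + 2·0.255 + 4·0.245 + 5·0.245
 = 0.51 + 0.51 + 0.98 + 1.225
 = 3.225

3.225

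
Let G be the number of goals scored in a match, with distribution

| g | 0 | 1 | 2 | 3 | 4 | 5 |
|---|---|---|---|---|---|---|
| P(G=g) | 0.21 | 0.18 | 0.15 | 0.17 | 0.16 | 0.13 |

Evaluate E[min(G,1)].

E[min(G,1)] = Σ min(g,1)·P(G=g)
 = 0·0.21 + 1·0.18 + 1·0.15 + 1·0.17 + 1·0.16 + 1·0.13
 = 0 + 0.18 + 0.15 + 0.17 + 0.16 + 0.13
 = 0.79

0.79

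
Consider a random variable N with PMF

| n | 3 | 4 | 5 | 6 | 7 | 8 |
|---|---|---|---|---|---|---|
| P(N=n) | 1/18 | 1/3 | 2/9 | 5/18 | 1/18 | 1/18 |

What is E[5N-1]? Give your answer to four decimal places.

E[5N-1] = Σ (5n-1)·P(N=n)
 = 14·1/18 + 19·1/3 + 24·2/9 + 29·5/18 + 34·1/18 + 39·1/18
 = 7/9 + 19/3 + 16/3 + 145/18 + 17/9 + 13/6
 = 221/9

24.5556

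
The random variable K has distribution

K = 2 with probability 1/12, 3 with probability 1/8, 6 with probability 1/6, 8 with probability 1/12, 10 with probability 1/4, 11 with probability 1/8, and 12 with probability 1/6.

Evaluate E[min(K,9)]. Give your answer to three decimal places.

E[min(K,9)] = Σ min(k,9)·P(K=k)
 = 2·1/12 + 3·1/8 + 6·1/6 + 8·1/12 + 9·1/4 + 9·1/8 + 9·1/6
 = 1/6 + 3/8 + 1 + 2/3 + 9/4 + 9/8 + 3/2
 = 85/12

7.083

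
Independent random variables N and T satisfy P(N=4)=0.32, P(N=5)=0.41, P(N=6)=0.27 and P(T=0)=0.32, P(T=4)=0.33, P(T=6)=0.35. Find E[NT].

16.929

E[NT] = Σ_n Σ_t nt · P(N=n)P(T=t)
 = 0·0.1024 + 16·0.1056 + 24·0.112 + 0·0.1312 + 20·0.1353 + 30·0.1435 + 0·0.0864 + 24·0.0891 + 36·0.0945
 = 0 + 1.6896 + 2.688 + 0 + 2.706 + 4.305 + 0 + 2.1384 + 3.402
 = 16.929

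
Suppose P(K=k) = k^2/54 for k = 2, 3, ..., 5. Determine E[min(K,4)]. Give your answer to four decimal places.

3.6852

E[min(K,4)] = Σ min(k,4)·P(K=k)
 = 2·2/27 + 3·1/6 + 4·8/27 + 4·25/54
 = 4/27 + 1/2 + 32/27 + 50/27
 = 199/54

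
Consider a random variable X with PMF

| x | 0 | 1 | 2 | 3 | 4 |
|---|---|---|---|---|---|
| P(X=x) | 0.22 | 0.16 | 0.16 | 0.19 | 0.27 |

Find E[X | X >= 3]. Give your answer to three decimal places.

3.587

P(X >= 3) = 0.19 + 0.27 = 0.46.
E[X | X >= 3] = [3·0.19 + 4·0.27] / 0.46
 = 1.65 / 0.46
 = 165/46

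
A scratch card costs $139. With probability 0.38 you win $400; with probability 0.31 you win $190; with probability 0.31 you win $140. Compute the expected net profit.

115.3

E[payout] = 400·0.38 + 190·0.31 + 140·0.31
 = 152 + 58.9 + 43.4
 = 254.3
Net = 254.3 - 139 = 115.3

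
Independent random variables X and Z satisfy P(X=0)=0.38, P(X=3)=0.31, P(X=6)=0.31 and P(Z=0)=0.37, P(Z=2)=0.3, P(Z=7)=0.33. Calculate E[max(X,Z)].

E[max(X,Z)] = Σ_x Σ_z max(x,z) · P(X=x)P(Z=z)
 = 0·0.1406 + 2·0.114 + 7·0.1254 + 3·0.1147 + 3·0.093 + 7·0.1023 + 6·0.1147 + 6·0.093 + 7·0.1023
 = 0 + 0.228 + 0.8778 + 0.3441 + 0.279 + 0.7161 + 0.6882 + 0.558 + 0.7161
 = 4.4073

4.4073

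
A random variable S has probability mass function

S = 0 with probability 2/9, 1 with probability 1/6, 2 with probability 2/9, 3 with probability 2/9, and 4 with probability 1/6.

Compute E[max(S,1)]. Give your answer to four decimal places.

E[max(S,1)] = Σ max(s,1)·P(S=s)
 = 1·2/9 + 1·1/6 + 2·2/9 + 3·2/9 + 4·1/6
 = 2/9 + 1/6 + 4/9 + 2/3 + 2/3
 = 13/6

2.1667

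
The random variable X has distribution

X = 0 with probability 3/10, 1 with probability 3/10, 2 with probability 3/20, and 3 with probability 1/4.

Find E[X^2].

E[X^2] = Σ x^2·P(X=x)
 = 0·3/10 + 1·3/10 + 4·3/20 + 9·1/4
 = 0 + 3/10 + 3/5 + 9/4
 = 63/20

3.15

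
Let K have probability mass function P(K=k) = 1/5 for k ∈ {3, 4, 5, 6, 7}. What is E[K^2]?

27

E[K^2] = Σ k^2·P(K=k)
 = 9·1/5 + 16·1/5 + 25·1/5 + 36·1/5 + 49·1/5
 = 9/5 + 16/5 + 5 + 36/5 + 49/5
 = 27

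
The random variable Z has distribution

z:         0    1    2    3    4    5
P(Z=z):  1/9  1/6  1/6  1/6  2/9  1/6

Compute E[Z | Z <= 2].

1.125

P(Z <= 2) = 1/9 + 1/6 + 1/6 = 4/9.
E[Z | Z <= 2] = [0·1/9 + 1·1/6 + 2·1/6] / (4/9)
 = 1/2 / (4/9)
 = 9/8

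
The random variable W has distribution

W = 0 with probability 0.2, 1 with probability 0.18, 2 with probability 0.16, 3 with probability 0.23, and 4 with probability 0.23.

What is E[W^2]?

6.57

E[W^2] = Σ w^2·P(W=w)
 = 0·0.2 + 1·0.18 + 4·0.16 + 9·0.23 + 16·0.23
 = 0 + 0.18 + 0.64 + 2.07 + 3.68
 = 6.57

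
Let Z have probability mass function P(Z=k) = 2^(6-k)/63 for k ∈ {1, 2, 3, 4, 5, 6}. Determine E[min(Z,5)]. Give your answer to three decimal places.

E[min(Z,5)] = Σ min(z,5)·P(Z=z)
 = 1·32/63 + 2·16/63 + 3·8/63 + 4·4/63 + 5·2/63 + 5·1/63
 = 32/63 + 32/63 + 8/21 + 16/63 + 10/63 + 5/63
 = 17/9

1.889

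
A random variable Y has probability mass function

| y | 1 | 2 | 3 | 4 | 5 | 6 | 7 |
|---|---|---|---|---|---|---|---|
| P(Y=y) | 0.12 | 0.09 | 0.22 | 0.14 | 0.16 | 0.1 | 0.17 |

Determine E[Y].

E[Y] = Σ y·P(Y=y)
 = 1·0.12 + 2·0.09 + 3·0.22 + 4·0.14 + 5·0.16 + 6·0.1 + 7·0.17
 = 0.12 + 0.18 + 0.66 + 0.56 + 0.8 + 0.6 + 1.19
 = 4.11

4.11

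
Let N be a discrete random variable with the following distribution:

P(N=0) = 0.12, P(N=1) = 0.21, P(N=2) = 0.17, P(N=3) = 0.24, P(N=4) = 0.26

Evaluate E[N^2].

7.21

E[N^2] = Σ n^2·P(N=n)
 = 0·0.12 + 1·0.21 + 4·0.17 + 9·0.24 + 16·0.26
 = 0 + 0.21 + 0.68 + 2.16 + 4.16
 = 7.21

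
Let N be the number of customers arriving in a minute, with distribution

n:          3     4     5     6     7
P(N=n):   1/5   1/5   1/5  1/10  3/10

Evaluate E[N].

5.1

E[N] = Σ n·P(N=n)
 = 3·1/5 + 4·1/5 + 5·1/5 + 6·1/10 + 7·3/10
 = 3/5 + 4/5 + 1 + 3/5 + 21/10
 = 51/10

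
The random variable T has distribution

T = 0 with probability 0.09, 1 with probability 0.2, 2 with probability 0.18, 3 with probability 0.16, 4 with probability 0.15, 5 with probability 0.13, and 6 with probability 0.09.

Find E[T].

E[T] = Σ t·P(T=t)
 = 0·0.09 + 1·0.2 + 2·0.18 + 3·0.16 + 4·0.15 + 5·0.13 + 6·0.09
 = 0 + 0.2 + 0.36 + 0.48 + 0.6 + 0.65 + 0.54
 = 2.83

2.83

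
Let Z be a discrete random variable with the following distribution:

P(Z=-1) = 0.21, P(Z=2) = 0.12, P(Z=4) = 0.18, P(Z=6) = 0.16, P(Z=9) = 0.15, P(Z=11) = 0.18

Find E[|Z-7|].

E[|Z-7|] = Σ |z-7|·P(Z=z)
 = 8·0.21 + 5·0.12 + 3·0.18 + 1·0.16 + 2·0.15 + 4·0.18
 = 1.68 + 0.6 + 0.54 + 0.16 + 0.3 + 0.72
 = 4

4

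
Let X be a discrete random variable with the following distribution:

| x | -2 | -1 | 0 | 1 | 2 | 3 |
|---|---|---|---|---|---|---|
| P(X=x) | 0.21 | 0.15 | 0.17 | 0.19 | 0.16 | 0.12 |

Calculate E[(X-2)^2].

5.7

E[(X-2)^2] = Σ (x-2)^2·P(X=x)
 = 16·0.21 + 9·0.15 + 4·0.17 + 1·0.19 + 0·0.16 + 1·0.12
 = 3.36 + 1.35 + 0.68 + 0.19 + 0 + 0.12
 = 5.7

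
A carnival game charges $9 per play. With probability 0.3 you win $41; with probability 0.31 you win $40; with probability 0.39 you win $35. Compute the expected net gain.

29.35

E[payout] = 41·0.3 + 40·0.31 + 35·0.39
 = 12.3 + 12.4 + 13.65
 = 38.35
Net = 38.35 - 9 = 29.35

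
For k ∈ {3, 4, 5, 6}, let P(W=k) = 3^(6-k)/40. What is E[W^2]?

E[W^2] = Σ w^2·P(W=w)
 = 9·27/40 + 16·9/40 + 25·3/40 + 36·1/40
 = 243/40 + 18/5 + 15/8 + 9/10
 = 249/20

12.45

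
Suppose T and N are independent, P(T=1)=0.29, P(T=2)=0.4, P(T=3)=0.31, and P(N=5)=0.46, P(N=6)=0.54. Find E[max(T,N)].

E[max(T,N)] = Σ_t Σ_n max(t,n) · P(T=t)P(N=n)
 = 5·0.1334 + 6·0.1566 + 5·0.184 + 6·0.216 + 5·0.1426 + 6·0.1674
 = 0.667 + 0.9396 + 0.92 + 1.296 + 0.713 + 1.0044
 = 5.54

5.54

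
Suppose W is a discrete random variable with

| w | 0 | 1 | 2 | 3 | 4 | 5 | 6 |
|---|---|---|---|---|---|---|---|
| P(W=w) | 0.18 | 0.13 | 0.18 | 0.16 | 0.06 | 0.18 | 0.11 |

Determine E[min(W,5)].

2.66

E[min(W,5)] = Σ min(w,5)·P(W=w)
 = 0·0.18 + 1·0.13 + 2·0.18 + 3·0.16 + 4·0.06 + 5·0.18 + 5·0.11
 = 0 + 0.13 + 0.36 + 0.48 + 0.24 + 0.9 + 0.55
 = 2.66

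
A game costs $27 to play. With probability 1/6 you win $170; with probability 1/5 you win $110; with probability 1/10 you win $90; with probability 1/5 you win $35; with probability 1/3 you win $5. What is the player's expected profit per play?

E[payout] = 170·1/6 + 110·1/5 + 90·1/10 + 35·1/5 + 5·1/3
 = 85/3 + 22 + 9 + 7 + 5/3
 = 68
Net = 68 - 27 = 41

41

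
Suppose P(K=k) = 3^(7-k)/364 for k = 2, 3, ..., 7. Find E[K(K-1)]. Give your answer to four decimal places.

E[K(K-1)] = Σ k(k-1)·P(K=k)
 = 2·243/364 + 6·81/364 + 12·27/364 + 20·9/364 + 30·3/364 + 42·1/364
 = 243/182 + 243/182 + 81/91 + 45/91 + 45/182 + 3/26
 = 402/91

4.4176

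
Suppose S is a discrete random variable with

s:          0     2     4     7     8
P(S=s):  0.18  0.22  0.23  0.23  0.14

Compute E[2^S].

E[2^S] = Σ 2^s·P(S=s)
 = 1·0.18 + 4·0.22 + 16·0.23 + 128·0.23 + 256·0.14
 = 0.18 + 0.88 + 3.68 + 29.44 + 35.84
 = 70.02

70.02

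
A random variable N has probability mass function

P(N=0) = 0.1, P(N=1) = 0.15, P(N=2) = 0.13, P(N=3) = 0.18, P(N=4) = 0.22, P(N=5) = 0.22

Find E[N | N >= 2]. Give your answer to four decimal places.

3.7067

P(N >= 2) = 0.13 + 0.18 + 0.22 + 0.22 = 0.75.
E[N | N >= 2] = [2·0.13 + 3·0.18 + 4·0.22 + 5·0.22] / 0.75
 = 2.78 / 0.75
 = 278/75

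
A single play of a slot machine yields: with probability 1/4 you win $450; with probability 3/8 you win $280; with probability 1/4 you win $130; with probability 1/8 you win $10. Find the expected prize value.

251.25

E[payout] = 450·1/4 + 280·3/8 + 130·1/4 + 10·1/8
 = 225/2 + 105 + 65/2 + 5/4
 = 1005/4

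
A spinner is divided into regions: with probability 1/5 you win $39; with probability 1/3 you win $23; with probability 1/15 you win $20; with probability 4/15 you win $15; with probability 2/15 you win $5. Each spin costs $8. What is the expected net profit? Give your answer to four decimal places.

13.4667

E[payout] = 39·1/5 + 23·1/3 + 20·1/15 + 15·4/15 + 5·2/15
 = 39/5 + 23/3 + 4/3 + 4 + 2/3
 = 322/15
Net = 322/15 - 8 = 202/15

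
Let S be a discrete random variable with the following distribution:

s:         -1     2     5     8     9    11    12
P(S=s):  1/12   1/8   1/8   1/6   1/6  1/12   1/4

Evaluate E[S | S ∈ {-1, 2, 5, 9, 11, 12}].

P(S ∈ {-1, 2, 5, 9, 11, 12}) = 1/12 + 1/8 + 1/8 + 1/6 + 1/12 + 1/4 = 5/6.
E[S | S ∈ {-1, 2, 5, 9, 11, 12}] = [(-1)·1/12 + 2·1/8 + 5·1/8 + 9·1/6 + 11·1/12 + 12·1/4] / (5/6)
 = 149/24 / (5/6)
 = 149/20

7.45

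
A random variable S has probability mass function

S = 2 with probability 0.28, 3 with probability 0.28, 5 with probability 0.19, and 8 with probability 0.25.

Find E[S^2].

24.39

E[S^2] = Σ s^2·P(S=s)
 = 4·0.28 + 9·0.28 + 25·0.19 + 64·0.25
 = 1.12 + 2.52 + 4.75 + 16
 = 24.39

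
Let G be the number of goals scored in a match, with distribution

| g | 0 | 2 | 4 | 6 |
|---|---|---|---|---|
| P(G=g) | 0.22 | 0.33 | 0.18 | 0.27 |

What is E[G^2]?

13.92

E[G^2] = Σ g^2·P(G=g)
 = 0·0.22 + 4·0.33 + 16·0.18 + 36·0.27
 = 0 + 1.32 + 2.88 + 9.72
 = 13.92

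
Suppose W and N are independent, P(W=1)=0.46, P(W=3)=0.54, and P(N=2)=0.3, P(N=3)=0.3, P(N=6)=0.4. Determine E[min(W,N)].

E[min(W,N)] = Σ_w Σ_n min(w,n) · P(W=w)P(N=n)
 = 1·0.138 + 1·0.138 + 1·0.184 + 2·0.162 + 3·0.162 + 3·0.216
 = 0.138 + 0.138 + 0.184 + 0.324 + 0.486 + 0.648
 = 1.918

1.918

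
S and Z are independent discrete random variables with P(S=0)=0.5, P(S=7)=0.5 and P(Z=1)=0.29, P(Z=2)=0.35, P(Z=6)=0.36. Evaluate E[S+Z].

E[S+Z] = Σ_s Σ_z (s+z) · P(S=s)P(Z=z)
 = 1·0.145 + 2·0.175 + 6·0.18 + 8·0.145 + 9·0.175 + 13·0.18
 = 0.145 + 0.35 + 1.08 + 1.16 + 1.575 + 2.34
 = 6.65

6.65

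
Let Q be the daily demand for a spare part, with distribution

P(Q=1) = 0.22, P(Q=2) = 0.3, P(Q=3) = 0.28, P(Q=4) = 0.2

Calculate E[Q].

2.46

E[Q] = Σ q·P(Q=q)
 = 1·0.22 + 2·0.3 + 3·0.28 + 4·0.2
 = 0.22 + 0.6 + 0.84 + 0.8
 = 2.46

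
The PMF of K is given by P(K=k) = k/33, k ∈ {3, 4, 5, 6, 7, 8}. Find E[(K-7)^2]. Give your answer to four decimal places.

E[(K-7)^2] = Σ (k-7)^2·P(K=k)
 = 16·1/11 + 9·4/33 + 4·5/33 + 1·2/11 + 0·7/33 + 1·8/33
 = 16/11 + 12/11 + 20/33 + 2/11 + 0 + 8/33
 = 118/33

3.5758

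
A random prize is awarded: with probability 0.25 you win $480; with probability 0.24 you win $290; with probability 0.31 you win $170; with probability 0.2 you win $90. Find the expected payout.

260.3

E[payout] = 480·0.25 + 290·0.24 + 170·0.31 + 90·0.2
 = 120 + 69.6 + 52.7 + 18
 = 260.3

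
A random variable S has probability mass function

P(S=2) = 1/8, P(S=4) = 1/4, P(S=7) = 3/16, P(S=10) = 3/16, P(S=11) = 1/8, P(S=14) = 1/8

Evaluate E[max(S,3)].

7.6875

E[max(S,3)] = Σ max(s,3)·P(S=s)
 = 3·1/8 + 4·1/4 + 7·3/16 + 10·3/16 + 11·1/8 + 14·1/8
 = 3/8 + 1 + 21/16 + 15/8 + 11/8 + 7/4
 = 123/16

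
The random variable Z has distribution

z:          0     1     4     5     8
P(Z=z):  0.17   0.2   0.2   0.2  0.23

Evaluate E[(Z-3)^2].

9.08

E[(Z-3)^2] = Σ (z-3)^2·P(Z=z)
 = 9·0.17 + 4·0.2 + 1·0.2 + 4·0.2 + 25·0.23
 = 1.53 + 0.8 + 0.2 + 0.8 + 5.75
 = 9.08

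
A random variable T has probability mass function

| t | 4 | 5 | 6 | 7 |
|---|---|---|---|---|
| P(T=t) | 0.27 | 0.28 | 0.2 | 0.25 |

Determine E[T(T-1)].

25.34

E[T(T-1)] = Σ t(t-1)·P(T=t)
 = 12·0.27 + 20·0.28 + 30·0.2 + 42·0.25
 = 3.24 + 5.6 + 6 + 10.5
 = 25.34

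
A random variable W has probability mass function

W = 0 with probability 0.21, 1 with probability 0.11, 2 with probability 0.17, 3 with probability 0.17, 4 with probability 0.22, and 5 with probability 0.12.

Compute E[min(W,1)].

E[min(W,1)] = Σ min(w,1)·P(W=w)
 = 0·0.21 + 1·0.11 + 1·0.17 + 1·0.17 + 1·0.22 + 1·0.12
 = 0 + 0.11 + 0.17 + 0.17 + 0.22 + 0.12
 = 0.79

0.79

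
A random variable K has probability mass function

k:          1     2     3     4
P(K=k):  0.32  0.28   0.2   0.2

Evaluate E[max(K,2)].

2.6

E[max(K,2)] = Σ max(k,2)·P(K=k)
 = 2·0.32 + 2·0.28 + 3·0.2 + 4·0.2
 = 0.64 + 0.56 + 0.6 + 0.8
 = 2.6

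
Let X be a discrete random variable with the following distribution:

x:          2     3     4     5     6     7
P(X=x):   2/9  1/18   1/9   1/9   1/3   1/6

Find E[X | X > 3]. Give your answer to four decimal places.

5.7692

P(X > 3) = 1/9 + 1/9 + 1/3 + 1/6 = 13/18.
E[X | X > 3] = [4·1/9 + 5·1/9 + 6·1/3 + 7·1/6] / (13/18)
 = 25/6 / (13/18)
 = 75/13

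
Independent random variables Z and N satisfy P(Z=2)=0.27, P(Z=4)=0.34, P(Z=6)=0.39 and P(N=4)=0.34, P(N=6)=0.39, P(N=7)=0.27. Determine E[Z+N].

E[Z+N] = Σ_z Σ_n (z+n) · P(Z=z)P(N=n)
 = 6·0.0918 + 8·0.1053 + 9·0.0729 + 8·0.1156 + 10·0.1326 + 11·0.0918 + 10·0.1326 + 12·0.1521 + 13·0.1053
 = 0.5508 + 0.8424 + 0.6561 + 0.9248 + 1.326 + 1.0098 + 1.326 + 1.8252 + 1.3689
 = 9.83

9.83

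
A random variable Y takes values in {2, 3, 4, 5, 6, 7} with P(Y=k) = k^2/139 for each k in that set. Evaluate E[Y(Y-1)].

E[Y(Y-1)] = Σ y(y-1)·P(Y=y)
 = 2·4/139 + 6·9/139 + 12·16/139 + 20·25/139 + 30·36/139 + 42·49/139
 = 8/139 + 54/139 + 192/139 + 500/139 + 1080/139 + 2058/139
 = 28

28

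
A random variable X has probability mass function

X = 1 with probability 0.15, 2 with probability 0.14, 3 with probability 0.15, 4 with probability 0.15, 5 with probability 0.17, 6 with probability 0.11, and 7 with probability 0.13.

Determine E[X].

3.9

E[X] = Σ x·P(X=x)
 = 1·0.15 + 2·0.14 + 3·0.15 + 4·0.15 + 5·0.17 + 6·0.11 + 7·0.13
 = 0.15 + 0.28 + 0.45 + 0.6 + 0.85 + 0.66 + 0.91
 = 3.9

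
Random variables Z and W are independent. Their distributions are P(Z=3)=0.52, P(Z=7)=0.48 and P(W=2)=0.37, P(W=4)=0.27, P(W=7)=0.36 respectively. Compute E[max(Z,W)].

5.8092

E[max(Z,W)] = Σ_z Σ_w max(z,w) · P(Z=z)P(W=w)
 = 3·0.1924 + 4·0.1404 + 7·0.1872 + 7·0.1776 + 7·0.1296 + 7·0.1728
 = 0.5772 + 0.5616 + 1.3104 + 1.2432 + 0.9072 + 1.2096
 = 5.8092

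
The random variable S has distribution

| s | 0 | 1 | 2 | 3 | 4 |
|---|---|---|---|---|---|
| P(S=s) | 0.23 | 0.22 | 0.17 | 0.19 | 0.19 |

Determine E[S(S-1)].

3.76

E[S(S-1)] = Σ s(s-1)·P(S=s)
 = 0·0.23 + 0·0.22 + 2·0.17 + 6·0.19 + 12·0.19
 = 0 + 0 + 0.34 + 1.14 + 2.28
 = 3.76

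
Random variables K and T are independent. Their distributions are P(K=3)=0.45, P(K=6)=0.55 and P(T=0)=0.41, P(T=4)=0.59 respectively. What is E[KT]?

E[KT] = Σ_k Σ_t kt · P(K=k)P(T=t)
 = 0·0.1845 + 12·0.2655 + 0·0.2255 + 24·0.3245
 = 0 + 3.186 + 0 + 7.788
 = 10.974

10.974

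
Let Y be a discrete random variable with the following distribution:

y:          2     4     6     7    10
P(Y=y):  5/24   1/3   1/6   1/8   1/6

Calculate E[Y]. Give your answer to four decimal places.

E[Y] = Σ y·P(Y=y)
 = 2·5/24 + 4·1/3 + 6·1/6 + 7·1/8 + 10·1/6
 = 5/12 + 4/3 + 1 + 7/8 + 5/3
 = 127/24

5.2917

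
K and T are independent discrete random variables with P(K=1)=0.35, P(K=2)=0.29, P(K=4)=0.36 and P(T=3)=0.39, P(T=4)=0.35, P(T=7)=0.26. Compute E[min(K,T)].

E[min(K,T)] = Σ_k Σ_t min(k,t) · P(K=k)P(T=t)
 = 1·0.1365 + 1·0.1225 + 1·0.091 + 2·0.1131 + 2·0.1015 + 2·0.0754 + 3·0.1404 + 4·0.126 + 4·0.0936
 = 0.1365 + 0.1225 + 0.091 + 0.2262 + 0.203 + 0.1508 + 0.4212 + 0.504 + 0.3744
 = 2.2296

2.2296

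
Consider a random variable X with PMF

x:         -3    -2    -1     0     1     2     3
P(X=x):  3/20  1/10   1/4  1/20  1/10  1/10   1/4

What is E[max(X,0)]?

E[max(X,0)] = Σ max(x,0)·P(X=x)
 = 0·3/20 + 0·1/10 + 0·1/4 + 0·1/20 + 1·1/10 + 2·1/10 + 3·1/4
 = 0 + 0 + 0 + 0 + 1/10 + 1/5 + 3/4
 = 21/20

1.05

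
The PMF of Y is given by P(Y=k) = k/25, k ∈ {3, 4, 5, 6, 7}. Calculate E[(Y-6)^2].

2.2

E[(Y-6)^2] = Σ (y-6)^2·P(Y=y)
 = 9·3/25 + 4·4/25 + 1·1/5 + 0·6/25 + 1·7/25
 = 27/25 + 16/25 + 1/5 + 0 + 7/25
 = 11/5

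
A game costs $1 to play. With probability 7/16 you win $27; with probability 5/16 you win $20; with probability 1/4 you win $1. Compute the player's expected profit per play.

17.3125

E[payout] = 27·7/16 + 20·5/16 + 1·1/4
 = 189/16 + 25/4 + 1/4
 = 293/16
Net = 293/16 - 1 = 277/16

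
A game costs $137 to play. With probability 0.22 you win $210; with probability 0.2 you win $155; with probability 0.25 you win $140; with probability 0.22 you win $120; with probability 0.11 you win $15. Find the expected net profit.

E[payout] = 210·0.22 + 155·0.2 + 140·0.25 + 120·0.22 + 15·0.11
 = 46.2 + 31 + 35 + 26.4 + 1.65
 = 140.25
Net = 140.25 - 137 = 3.25

3.25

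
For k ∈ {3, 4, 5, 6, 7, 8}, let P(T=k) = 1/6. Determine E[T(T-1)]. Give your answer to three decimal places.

27.667

E[T(T-1)] = Σ t(t-1)·P(T=t)
 = 6·1/6 + 12·1/6 + 20·1/6 + 30·1/6 + 42·1/6 + 56·1/6
 = 1 + 2 + 10/3 + 5 + 7 + 28/3
 = 83/3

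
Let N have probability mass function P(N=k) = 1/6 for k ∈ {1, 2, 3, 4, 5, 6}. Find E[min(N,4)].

3

E[min(N,4)] = Σ min(n,4)·P(N=n)
 = 1·1/6 + 2·1/6 + 3·1/6 + 4·1/6 + 4·1/6 + 4·1/6
 = 1/6 + 1/3 + 1/2 + 2/3 + 2/3 + 2/3
 = 3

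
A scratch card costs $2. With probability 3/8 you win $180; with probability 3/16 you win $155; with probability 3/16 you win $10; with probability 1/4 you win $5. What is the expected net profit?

97.6875

E[payout] = 180·3/8 + 155·3/16 + 10·3/16 + 5·1/4
 = 135/2 + 465/16 + 15/8 + 5/4
 = 1595/16
Net = 1595/16 - 2 = 1563/16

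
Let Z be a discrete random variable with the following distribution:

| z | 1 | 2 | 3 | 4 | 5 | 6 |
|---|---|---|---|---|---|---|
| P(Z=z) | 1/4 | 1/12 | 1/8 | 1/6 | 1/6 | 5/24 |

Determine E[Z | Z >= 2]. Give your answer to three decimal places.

P(Z >= 2) = 1/12 + 1/8 + 1/6 + 1/6 + 5/24 = 3/4.
E[Z | Z >= 2] = [2·1/12 + 3·1/8 + 4·1/6 + 5·1/6 + 6·5/24] / (3/4)
 = 79/24 / (3/4)
 = 79/18

4.389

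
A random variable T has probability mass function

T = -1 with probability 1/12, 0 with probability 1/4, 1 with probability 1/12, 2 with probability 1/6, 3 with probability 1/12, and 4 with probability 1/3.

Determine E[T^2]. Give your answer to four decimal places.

E[T^2] = Σ t^2·P(T=t)
 = 1·1/12 + 0·1/4 + 1·1/12 + 4·1/6 + 9·1/12 + 16·1/3
 = 1/12 + 0 + 1/12 + 2/3 + 3/4 + 16/3
 = 83/12

6.9167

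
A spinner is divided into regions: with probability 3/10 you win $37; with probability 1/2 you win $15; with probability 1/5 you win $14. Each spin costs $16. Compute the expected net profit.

5.4

E[payout] = 37·3/10 + 15·1/2 + 14·1/5
 = 111/10 + 15/2 + 14/5
 = 107/5
Net = 107/5 - 16 = 27/5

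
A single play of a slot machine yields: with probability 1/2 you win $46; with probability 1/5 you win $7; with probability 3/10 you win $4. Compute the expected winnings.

25.6

E[payout] = 46·1/2 + 7·1/5 + 4·3/10
 = 23 + 7/5 + 6/5
 = 128/5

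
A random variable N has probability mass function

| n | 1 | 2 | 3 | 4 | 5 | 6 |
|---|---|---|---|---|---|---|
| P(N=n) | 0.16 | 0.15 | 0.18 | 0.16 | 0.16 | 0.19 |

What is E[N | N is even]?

4.16

P(N is even) = 0.15 + 0.16 + 0.19 = 0.5.
E[N | N is even] = [2·0.15 + 4·0.16 + 6·0.19] / 0.5
 = 2.08 / 0.5
 = 104/25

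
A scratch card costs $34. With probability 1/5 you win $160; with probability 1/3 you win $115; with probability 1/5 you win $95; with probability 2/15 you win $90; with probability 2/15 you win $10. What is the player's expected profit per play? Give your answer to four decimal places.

E[payout] = 160·1/5 + 115·1/3 + 95·1/5 + 90·2/15 + 10·2/15
 = 32 + 115/3 + 19 + 12 + 4/3
 = 308/3
Net = 308/3 - 34 = 206/3

68.6667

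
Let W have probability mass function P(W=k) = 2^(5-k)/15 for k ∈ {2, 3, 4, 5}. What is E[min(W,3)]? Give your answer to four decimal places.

2.4667

E[min(W,3)] = Σ min(w,3)·P(W=w)
 = 2·8/15 + 3·4/15 + 3·2/15 + 3·1/15
 = 16/15 + 4/5 + 2/5 + 1/5
 = 37/15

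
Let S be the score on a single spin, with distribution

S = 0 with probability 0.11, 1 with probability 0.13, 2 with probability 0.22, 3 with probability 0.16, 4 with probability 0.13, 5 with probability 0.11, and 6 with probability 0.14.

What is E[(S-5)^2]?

7.72

E[(S-5)^2] = Σ (s-5)^2·P(S=s)
 = 25·0.11 + 16·0.13 + 9·0.22 + 4·0.16 + 1·0.13 + 0·0.11 + 1·0.14
 = 2.75 + 2.08 + 1.98 + 0.64 + 0.13 + 0 + 0.14
 = 7.72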